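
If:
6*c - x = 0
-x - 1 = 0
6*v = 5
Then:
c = -1/6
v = 5/6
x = -1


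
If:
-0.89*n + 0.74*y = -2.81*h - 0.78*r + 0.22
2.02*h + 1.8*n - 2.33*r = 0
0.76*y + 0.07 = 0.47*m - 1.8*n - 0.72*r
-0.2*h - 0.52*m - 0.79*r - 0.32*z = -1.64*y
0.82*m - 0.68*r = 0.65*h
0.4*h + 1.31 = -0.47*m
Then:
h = -0.81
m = -2.10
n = -1.38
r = -1.77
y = 3.55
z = 26.49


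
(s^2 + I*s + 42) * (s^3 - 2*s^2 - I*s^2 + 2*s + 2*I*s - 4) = s^5 - 2*s^4 + 45*s^3 - 90*s^2 - 40*I*s^2 + 84*s + 80*I*s - 168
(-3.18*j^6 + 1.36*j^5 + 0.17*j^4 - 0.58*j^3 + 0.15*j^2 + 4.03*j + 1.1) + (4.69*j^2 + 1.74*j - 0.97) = -3.18*j^6 + 1.36*j^5 + 0.17*j^4 - 0.58*j^3 + 4.84*j^2 + 5.77*j + 0.13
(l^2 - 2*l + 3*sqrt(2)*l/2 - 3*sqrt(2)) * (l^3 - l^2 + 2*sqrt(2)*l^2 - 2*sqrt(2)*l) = l^5 - 3*l^4 + 7*sqrt(2)*l^4/2 - 21*sqrt(2)*l^3/2 + 8*l^3 - 18*l^2 + 7*sqrt(2)*l^2 + 12*l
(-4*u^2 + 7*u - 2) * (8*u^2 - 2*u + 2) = -32*u^4 + 64*u^3 - 38*u^2 + 18*u - 4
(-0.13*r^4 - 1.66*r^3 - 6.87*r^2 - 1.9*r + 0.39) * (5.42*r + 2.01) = -0.7046*r^5 - 9.2585*r^4 - 40.572*r^3 - 24.1067*r^2 - 1.7052*r + 0.7839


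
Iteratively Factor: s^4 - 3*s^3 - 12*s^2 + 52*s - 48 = (s - 2)*(s^3 - s^2 - 14*s + 24) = (s - 2)^2*(s^2 + s - 12) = (s - 2)^2*(s + 4)*(s - 3)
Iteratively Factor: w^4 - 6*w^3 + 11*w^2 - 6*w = (w - 3)*(w^3 - 3*w^2 + 2*w) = (w - 3)*(w - 1)*(w^2 - 2*w) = w*(w - 3)*(w - 1)*(w - 2)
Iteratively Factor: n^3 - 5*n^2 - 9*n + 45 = (n + 3)*(n^2 - 8*n + 15) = (n - 5)*(n + 3)*(n - 3)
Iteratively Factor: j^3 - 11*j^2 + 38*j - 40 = (j - 2)*(j^2 - 9*j + 20) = (j - 5)*(j - 2)*(j - 4)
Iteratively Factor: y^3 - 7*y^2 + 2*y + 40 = (y - 5)*(y^2 - 2*y - 8) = (y - 5)*(y - 4)*(y + 2)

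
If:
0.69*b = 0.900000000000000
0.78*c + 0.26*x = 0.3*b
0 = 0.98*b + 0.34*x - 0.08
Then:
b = 1.30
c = 1.68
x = -3.52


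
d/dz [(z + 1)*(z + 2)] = 2*z + 3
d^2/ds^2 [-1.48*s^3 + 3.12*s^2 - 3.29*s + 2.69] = 6.24 - 8.88*s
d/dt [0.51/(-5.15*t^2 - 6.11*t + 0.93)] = (5.253*t + 3.1161)/(5.15*t^2 + 6.11*t - 0.93)^2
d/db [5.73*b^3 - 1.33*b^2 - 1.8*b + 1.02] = 17.19*b^2 - 2.66*b - 1.8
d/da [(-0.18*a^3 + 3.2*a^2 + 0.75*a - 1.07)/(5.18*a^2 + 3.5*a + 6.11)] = (-0.9324*a^4 - 1.26*a^3 + 4.01560000000001*a^2 + 50.1892*a + 8.3275)/(26.8324*a^4 + 36.26*a^3 + 75.5496*a^2 + 42.77*a + 37.3321)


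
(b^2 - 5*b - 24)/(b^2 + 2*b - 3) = (b - 8)/(b - 1)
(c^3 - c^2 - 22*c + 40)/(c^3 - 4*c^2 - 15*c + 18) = (c^3 - c^2 - 22*c + 40)/(c^3 - 4*c^2 - 15*c + 18)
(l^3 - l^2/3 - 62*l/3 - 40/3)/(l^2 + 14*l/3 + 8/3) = l - 5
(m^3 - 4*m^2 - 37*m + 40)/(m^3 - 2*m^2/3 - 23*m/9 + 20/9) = 9*(m^2 - 3*m - 40)/(9*m^2 + 3*m - 20)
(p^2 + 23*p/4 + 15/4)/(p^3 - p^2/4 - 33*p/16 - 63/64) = 16*(p + 5)/(16*p^2 - 16*p - 21)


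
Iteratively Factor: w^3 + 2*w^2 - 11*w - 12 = (w + 1)*(w^2 + w - 12) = (w + 1)*(w + 4)*(w - 3)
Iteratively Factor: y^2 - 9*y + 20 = (y - 5)*(y - 4)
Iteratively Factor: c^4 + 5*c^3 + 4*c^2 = (c)*(c^3 + 5*c^2 + 4*c) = c^2*(c^2 + 5*c + 4) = c^2*(c + 1)*(c + 4)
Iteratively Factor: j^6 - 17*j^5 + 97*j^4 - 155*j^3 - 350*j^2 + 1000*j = (j)*(j^5 - 17*j^4 + 97*j^3 - 155*j^2 - 350*j + 1000) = j*(j - 5)*(j^4 - 12*j^3 + 37*j^2 + 30*j - 200) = j*(j - 5)^2*(j^3 - 7*j^2 + 2*j + 40) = j*(j - 5)^3*(j^2 - 2*j - 8) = j*(j - 5)^3*(j - 4)*(j + 2)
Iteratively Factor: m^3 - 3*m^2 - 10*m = (m + 2)*(m^2 - 5*m) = (m - 5)*(m + 2)*(m)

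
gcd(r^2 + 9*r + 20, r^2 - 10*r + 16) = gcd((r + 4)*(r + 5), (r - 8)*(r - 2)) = 1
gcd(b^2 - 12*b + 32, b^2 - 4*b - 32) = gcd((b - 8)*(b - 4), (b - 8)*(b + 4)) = b - 8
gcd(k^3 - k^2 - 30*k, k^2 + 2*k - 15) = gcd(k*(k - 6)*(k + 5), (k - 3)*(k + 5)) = k + 5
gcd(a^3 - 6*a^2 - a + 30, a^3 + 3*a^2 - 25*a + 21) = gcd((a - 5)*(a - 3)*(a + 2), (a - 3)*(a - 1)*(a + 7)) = a - 3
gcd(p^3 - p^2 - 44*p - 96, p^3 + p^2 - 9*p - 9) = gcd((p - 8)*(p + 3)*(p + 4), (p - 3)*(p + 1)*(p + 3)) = p + 3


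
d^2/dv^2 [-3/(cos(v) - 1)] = 3*(cos(v) + 2)/(cos(v) - 1)^2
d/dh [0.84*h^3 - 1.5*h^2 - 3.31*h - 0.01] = 2.52*h^2 - 3.0*h - 3.31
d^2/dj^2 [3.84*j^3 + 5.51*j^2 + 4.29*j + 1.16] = 23.04*j + 11.02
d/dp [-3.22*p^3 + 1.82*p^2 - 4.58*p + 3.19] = -9.66*p^2 + 3.64*p - 4.58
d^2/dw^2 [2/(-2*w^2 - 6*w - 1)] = 8*(2*w^2 + 6*w - 2*(2*w + 3)^2 + 1)/(2*w^2 + 6*w + 1)^3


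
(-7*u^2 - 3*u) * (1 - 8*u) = 56*u^3 + 17*u^2 - 3*u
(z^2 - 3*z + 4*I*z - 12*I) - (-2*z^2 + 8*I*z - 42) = 3*z^2 - 3*z - 4*I*z + 42 - 12*I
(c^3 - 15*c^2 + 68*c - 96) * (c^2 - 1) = c^5 - 15*c^4 + 67*c^3 - 81*c^2 - 68*c + 96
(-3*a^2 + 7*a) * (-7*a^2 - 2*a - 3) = 21*a^4 - 43*a^3 - 5*a^2 - 21*a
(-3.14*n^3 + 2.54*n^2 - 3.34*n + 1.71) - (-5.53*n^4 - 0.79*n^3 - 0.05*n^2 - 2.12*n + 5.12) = 5.53*n^4 - 2.35*n^3 + 2.59*n^2 - 1.22*n - 3.41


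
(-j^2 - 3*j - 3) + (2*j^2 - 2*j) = j^2 - 5*j - 3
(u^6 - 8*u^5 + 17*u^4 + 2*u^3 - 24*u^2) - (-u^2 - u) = u^6 - 8*u^5 + 17*u^4 + 2*u^3 - 23*u^2 + u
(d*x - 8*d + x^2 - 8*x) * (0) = 0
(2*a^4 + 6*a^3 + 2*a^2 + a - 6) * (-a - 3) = -2*a^5 - 12*a^4 - 20*a^3 - 7*a^2 + 3*a + 18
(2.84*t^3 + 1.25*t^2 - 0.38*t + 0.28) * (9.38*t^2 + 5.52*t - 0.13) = 26.6392*t^5 + 27.4018*t^4 + 2.9664*t^3 + 0.3663*t^2 + 1.595*t - 0.0364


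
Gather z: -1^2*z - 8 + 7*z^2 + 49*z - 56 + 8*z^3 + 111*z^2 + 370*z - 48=8*z^3 + 118*z^2 + 418*z - 112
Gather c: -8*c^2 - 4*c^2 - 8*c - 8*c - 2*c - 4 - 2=-12*c^2 - 18*c - 6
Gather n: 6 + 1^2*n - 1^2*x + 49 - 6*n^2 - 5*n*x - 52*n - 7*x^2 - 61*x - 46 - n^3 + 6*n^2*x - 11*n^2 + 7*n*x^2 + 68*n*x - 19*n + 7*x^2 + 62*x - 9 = -n^3 + n^2*(6*x - 17) + n*(7*x^2 + 63*x - 70)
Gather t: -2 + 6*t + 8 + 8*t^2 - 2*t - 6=8*t^2 + 4*t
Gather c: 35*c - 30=35*c - 30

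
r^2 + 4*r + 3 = (r + 1)*(r + 3)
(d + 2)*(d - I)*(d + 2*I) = d^3 + 2*d^2 + I*d^2 + 2*d + 2*I*d + 4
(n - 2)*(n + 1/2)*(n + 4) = n^3 + 5*n^2/2 - 7*n - 4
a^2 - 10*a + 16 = (a - 8)*(a - 2)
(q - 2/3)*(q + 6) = q^2 + 16*q/3 - 4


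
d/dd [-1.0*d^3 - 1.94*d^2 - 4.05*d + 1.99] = -3.0*d^2 - 3.88*d - 4.05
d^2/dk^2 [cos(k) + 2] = -cos(k)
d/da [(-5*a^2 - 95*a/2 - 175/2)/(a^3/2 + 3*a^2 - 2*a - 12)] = 5*(2*a^4 + 38*a^3 + 227*a^2 + 516*a + 316)/(a^6 + 12*a^5 + 28*a^4 - 96*a^3 - 272*a^2 + 192*a + 576)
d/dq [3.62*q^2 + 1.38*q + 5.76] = 7.24*q + 1.38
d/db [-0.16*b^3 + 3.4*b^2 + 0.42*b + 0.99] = -0.48*b^2 + 6.8*b + 0.42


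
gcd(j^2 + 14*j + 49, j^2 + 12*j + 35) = j + 7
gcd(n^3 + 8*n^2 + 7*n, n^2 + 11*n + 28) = n + 7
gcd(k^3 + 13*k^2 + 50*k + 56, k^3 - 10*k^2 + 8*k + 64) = k + 2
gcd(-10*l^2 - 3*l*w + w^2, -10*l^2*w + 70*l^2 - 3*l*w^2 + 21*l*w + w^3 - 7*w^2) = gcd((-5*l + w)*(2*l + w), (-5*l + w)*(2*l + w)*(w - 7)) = -10*l^2 - 3*l*w + w^2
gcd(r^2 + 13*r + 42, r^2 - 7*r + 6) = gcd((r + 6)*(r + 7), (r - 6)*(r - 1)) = 1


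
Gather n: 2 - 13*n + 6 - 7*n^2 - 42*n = -7*n^2 - 55*n + 8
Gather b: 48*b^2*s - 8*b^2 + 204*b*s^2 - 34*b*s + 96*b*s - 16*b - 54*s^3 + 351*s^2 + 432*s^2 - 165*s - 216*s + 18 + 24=b^2*(48*s - 8) + b*(204*s^2 + 62*s - 16) - 54*s^3 + 783*s^2 - 381*s + 42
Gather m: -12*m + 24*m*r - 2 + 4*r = m*(24*r - 12) + 4*r - 2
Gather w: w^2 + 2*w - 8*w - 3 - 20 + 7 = w^2 - 6*w - 16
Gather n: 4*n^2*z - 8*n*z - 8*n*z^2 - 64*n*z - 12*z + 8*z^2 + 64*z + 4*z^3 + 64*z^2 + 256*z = 4*n^2*z + n*(-8*z^2 - 72*z) + 4*z^3 + 72*z^2 + 308*z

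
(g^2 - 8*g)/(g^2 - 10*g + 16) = g/(g - 2)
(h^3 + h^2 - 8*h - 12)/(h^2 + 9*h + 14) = (h^2 - h - 6)/(h + 7)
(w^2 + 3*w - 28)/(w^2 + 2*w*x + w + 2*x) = (w^2 + 3*w - 28)/(w^2 + 2*w*x + w + 2*x)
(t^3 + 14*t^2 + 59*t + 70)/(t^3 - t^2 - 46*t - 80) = (t + 7)/(t - 8)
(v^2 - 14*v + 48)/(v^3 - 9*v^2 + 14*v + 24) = (v - 8)/(v^2 - 3*v - 4)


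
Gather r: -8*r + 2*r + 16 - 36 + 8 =-6*r - 12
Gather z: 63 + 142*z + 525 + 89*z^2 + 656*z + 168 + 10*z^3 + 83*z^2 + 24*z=10*z^3 + 172*z^2 + 822*z + 756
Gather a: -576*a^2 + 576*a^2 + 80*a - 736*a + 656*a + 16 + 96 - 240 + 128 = 0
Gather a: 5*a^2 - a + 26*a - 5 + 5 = 5*a^2 + 25*a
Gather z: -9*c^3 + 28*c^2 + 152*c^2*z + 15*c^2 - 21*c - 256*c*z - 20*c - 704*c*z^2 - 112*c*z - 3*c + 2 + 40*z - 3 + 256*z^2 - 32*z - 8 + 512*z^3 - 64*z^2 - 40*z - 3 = -9*c^3 + 43*c^2 - 44*c + 512*z^3 + z^2*(192 - 704*c) + z*(152*c^2 - 368*c - 32) - 12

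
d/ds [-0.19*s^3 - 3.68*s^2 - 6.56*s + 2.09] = -0.57*s^2 - 7.36*s - 6.56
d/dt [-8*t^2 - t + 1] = -16*t - 1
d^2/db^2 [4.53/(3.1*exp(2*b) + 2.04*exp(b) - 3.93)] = (4.53*(6.2*exp(b) + 2.04)*(12.4*exp(b) + 4.08)*exp(b) - (56.172*exp(b) + 9.2412)*(3.1*exp(2*b) + 2.04*exp(b) - 3.93))*exp(b)/(3.1*exp(2*b) + 2.04*exp(b) - 3.93)^3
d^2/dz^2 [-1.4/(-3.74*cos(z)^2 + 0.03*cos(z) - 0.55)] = (-78.33056*(1 - cos(z)^2)^2 + 0.47124*cos(z)^3 - 27.64734*cos(z)^2 - 0.96558*cos(z) + 72.57348)/(3.74*cos(z)^2 - 0.03*cos(z) + 0.55)^3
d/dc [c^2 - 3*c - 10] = 2*c - 3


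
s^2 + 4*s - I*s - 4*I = (s + 4)*(s - I)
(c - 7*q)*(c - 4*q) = c^2 - 11*c*q + 28*q^2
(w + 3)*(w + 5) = w^2 + 8*w + 15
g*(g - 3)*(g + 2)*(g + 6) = g^4 + 5*g^3 - 12*g^2 - 36*g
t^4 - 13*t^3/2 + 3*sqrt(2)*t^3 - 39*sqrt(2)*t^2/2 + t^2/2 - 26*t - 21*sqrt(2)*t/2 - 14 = (t - 7)*(t + 1/2)*(t + sqrt(2))*(t + 2*sqrt(2))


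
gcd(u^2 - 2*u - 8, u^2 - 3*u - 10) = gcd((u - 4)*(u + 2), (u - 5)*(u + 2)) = u + 2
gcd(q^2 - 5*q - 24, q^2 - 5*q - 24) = q^2 - 5*q - 24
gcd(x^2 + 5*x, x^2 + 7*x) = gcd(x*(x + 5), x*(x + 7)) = x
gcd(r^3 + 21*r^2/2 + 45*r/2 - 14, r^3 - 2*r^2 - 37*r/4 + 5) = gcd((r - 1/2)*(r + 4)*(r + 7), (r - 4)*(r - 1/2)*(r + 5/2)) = r - 1/2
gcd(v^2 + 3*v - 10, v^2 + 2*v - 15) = v + 5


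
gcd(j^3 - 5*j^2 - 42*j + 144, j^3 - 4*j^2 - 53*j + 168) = j^2 - 11*j + 24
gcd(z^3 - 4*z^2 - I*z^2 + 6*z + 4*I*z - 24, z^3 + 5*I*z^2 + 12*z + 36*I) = z^2 - I*z + 6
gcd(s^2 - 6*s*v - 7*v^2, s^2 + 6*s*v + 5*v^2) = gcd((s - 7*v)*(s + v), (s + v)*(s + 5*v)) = s + v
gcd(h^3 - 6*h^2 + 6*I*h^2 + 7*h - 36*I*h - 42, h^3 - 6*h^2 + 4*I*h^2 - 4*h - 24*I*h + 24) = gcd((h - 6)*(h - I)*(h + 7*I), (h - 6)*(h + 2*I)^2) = h - 6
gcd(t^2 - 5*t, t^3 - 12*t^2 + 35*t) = t^2 - 5*t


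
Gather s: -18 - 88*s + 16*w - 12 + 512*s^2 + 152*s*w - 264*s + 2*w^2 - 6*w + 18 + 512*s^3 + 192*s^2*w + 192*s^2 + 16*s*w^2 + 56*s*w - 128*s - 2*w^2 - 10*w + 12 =512*s^3 + s^2*(192*w + 704) + s*(16*w^2 + 208*w - 480)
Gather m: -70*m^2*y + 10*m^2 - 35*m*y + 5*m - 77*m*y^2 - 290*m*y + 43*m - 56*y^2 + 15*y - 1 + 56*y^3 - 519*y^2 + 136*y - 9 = m^2*(10 - 70*y) + m*(-77*y^2 - 325*y + 48) + 56*y^3 - 575*y^2 + 151*y - 10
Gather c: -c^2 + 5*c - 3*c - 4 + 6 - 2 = -c^2 + 2*c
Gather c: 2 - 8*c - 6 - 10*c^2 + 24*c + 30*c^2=20*c^2 + 16*c - 4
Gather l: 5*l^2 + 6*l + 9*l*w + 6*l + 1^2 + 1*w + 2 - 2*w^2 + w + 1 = 5*l^2 + l*(9*w + 12) - 2*w^2 + 2*w + 4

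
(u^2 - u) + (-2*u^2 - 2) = -u^2 - u - 2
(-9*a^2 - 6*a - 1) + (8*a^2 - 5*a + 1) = -a^2 - 11*a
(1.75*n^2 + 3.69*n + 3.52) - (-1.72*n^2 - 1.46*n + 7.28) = 3.47*n^2 + 5.15*n - 3.76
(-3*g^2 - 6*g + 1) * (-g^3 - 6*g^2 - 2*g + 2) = 3*g^5 + 24*g^4 + 41*g^3 - 14*g + 2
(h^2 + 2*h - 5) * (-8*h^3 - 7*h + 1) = -8*h^5 - 16*h^4 + 33*h^3 - 13*h^2 + 37*h - 5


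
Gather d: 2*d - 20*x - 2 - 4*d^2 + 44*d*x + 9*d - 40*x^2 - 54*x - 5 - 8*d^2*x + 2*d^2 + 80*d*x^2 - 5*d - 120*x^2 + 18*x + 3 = d^2*(-8*x - 2) + d*(80*x^2 + 44*x + 6) - 160*x^2 - 56*x - 4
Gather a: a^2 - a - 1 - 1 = a^2 - a - 2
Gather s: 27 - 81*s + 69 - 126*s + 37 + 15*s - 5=128 - 192*s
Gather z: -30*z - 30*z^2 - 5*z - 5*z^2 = -35*z^2 - 35*z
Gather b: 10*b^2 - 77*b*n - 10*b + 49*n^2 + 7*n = 10*b^2 + b*(-77*n - 10) + 49*n^2 + 7*n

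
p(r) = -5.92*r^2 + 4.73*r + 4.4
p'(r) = 4.73 - 11.84*r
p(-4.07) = -112.92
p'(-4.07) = 52.92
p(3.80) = -63.11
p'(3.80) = -40.26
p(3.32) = -45.15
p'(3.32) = -34.58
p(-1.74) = -21.75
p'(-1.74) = 25.33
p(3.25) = -42.76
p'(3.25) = -33.75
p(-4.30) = -125.40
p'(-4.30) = 55.64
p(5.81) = -167.95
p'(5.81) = -64.06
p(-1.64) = -19.28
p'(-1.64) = 24.15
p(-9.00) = -517.69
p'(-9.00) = 111.29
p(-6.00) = -237.10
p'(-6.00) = 75.77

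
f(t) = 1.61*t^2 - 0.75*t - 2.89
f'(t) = 3.22*t - 0.75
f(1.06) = -1.88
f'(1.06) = 2.66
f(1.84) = 1.18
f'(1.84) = 5.17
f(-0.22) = -2.65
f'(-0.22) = -1.46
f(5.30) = 38.36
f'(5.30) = 16.32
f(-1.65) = 2.73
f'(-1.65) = -6.06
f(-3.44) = 18.74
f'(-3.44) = -11.83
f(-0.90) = -0.91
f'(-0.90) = -3.65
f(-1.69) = 2.98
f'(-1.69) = -6.19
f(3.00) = 9.35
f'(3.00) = 8.91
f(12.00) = 219.95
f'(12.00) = 37.89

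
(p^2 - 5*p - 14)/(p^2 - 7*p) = (p + 2)/p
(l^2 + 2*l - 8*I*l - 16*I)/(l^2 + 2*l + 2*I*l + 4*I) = (l - 8*I)/(l + 2*I)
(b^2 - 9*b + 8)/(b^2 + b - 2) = (b - 8)/(b + 2)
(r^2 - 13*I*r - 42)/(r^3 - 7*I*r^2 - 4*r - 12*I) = (r - 7*I)/(r^2 - I*r + 2)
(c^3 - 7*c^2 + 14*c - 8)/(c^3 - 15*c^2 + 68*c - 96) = (c^2 - 3*c + 2)/(c^2 - 11*c + 24)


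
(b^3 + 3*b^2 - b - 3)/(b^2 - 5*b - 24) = (b^2 - 1)/(b - 8)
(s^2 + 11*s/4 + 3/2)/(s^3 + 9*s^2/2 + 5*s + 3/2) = (4*s^2 + 11*s + 6)/(2*(2*s^3 + 9*s^2 + 10*s + 3))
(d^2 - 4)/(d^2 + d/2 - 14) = 2*(d^2 - 4)/(2*d^2 + d - 28)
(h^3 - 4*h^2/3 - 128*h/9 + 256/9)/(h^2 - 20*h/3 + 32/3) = (3*h^2 + 4*h - 32)/(3*(h - 4))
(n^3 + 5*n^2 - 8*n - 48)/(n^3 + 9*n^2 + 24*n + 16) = (n - 3)/(n + 1)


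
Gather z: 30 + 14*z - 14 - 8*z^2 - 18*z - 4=-8*z^2 - 4*z + 12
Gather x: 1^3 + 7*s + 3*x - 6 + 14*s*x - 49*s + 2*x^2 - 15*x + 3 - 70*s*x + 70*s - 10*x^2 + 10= 28*s - 8*x^2 + x*(-56*s - 12) + 8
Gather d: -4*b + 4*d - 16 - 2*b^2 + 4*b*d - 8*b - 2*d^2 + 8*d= -2*b^2 - 12*b - 2*d^2 + d*(4*b + 12) - 16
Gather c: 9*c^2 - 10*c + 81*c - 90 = 9*c^2 + 71*c - 90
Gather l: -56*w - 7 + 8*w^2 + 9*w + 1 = 8*w^2 - 47*w - 6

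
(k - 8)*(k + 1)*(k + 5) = k^3 - 2*k^2 - 43*k - 40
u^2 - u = u*(u - 1)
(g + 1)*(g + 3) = g^2 + 4*g + 3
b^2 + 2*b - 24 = (b - 4)*(b + 6)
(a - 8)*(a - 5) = a^2 - 13*a + 40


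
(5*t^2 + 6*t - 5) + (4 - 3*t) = 5*t^2 + 3*t - 1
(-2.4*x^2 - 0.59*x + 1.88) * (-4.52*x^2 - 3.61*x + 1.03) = 10.848*x^4 + 11.3308*x^3 - 8.8397*x^2 - 7.3945*x + 1.9364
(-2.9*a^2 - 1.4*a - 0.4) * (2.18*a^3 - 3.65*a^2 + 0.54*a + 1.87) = -6.322*a^5 + 7.533*a^4 + 2.672*a^3 - 4.719*a^2 - 2.834*a - 0.748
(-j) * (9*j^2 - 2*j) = -9*j^3 + 2*j^2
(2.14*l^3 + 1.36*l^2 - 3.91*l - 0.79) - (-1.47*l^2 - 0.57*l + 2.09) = 2.14*l^3 + 2.83*l^2 - 3.34*l - 2.88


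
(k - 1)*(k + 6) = k^2 + 5*k - 6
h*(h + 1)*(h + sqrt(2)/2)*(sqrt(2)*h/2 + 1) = sqrt(2)*h^4/2 + sqrt(2)*h^3/2 + 3*h^3/2 + sqrt(2)*h^2/2 + 3*h^2/2 + sqrt(2)*h/2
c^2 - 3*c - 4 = (c - 4)*(c + 1)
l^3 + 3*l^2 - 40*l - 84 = (l - 6)*(l + 2)*(l + 7)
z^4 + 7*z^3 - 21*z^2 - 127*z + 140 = (z - 4)*(z - 1)*(z + 5)*(z + 7)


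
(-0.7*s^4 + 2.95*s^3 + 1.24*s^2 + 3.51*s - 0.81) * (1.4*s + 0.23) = -0.98*s^5 + 3.969*s^4 + 2.4145*s^3 + 5.1992*s^2 - 0.3267*s - 0.1863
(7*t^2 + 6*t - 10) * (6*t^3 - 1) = 42*t^5 + 36*t^4 - 60*t^3 - 7*t^2 - 6*t + 10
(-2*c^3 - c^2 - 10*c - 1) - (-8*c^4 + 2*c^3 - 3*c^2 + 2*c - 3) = 8*c^4 - 4*c^3 + 2*c^2 - 12*c + 2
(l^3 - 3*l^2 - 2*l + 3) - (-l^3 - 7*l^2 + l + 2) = 2*l^3 + 4*l^2 - 3*l + 1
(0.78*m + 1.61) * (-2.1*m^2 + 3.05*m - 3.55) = -1.638*m^3 - 1.002*m^2 + 2.1415*m - 5.7155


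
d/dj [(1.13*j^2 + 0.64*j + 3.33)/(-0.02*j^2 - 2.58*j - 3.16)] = (-2.9026*j^2 - 7.0084*j + 6.569)/(0.0004*j^4 + 0.1032*j^3 + 6.7828*j^2 + 16.3056*j + 9.9856)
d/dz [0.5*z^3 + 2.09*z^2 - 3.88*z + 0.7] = 1.5*z^2 + 4.18*z - 3.88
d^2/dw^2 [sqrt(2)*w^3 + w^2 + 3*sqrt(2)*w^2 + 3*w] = 6*sqrt(2)*w + 2 + 6*sqrt(2)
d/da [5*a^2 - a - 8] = 10*a - 1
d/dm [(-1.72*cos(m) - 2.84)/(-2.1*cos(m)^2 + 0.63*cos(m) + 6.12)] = (3.612*cos(m)^2 + 11.928*cos(m) + 8.7372)*sin(m)/(4.41*cos(m)^4 - 2.646*cos(m)^3 - 25.3071*cos(m)^2 + 7.7112*cos(m) + 37.4544)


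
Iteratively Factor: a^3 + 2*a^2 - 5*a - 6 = (a + 3)*(a^2 - a - 2) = (a + 1)*(a + 3)*(a - 2)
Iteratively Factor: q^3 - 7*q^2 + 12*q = (q)*(q^2 - 7*q + 12) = q*(q - 4)*(q - 3)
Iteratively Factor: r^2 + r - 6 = (r - 2)*(r + 3)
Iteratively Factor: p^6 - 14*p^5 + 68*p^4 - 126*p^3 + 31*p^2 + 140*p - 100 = (p - 2)*(p^5 - 12*p^4 + 44*p^3 - 38*p^2 - 45*p + 50) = (p - 2)^2*(p^4 - 10*p^3 + 24*p^2 + 10*p - 25) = (p - 5)*(p - 2)^2*(p^3 - 5*p^2 - p + 5) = (p - 5)*(p - 2)^2*(p + 1)*(p^2 - 6*p + 5) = (p - 5)^2*(p - 2)^2*(p + 1)*(p - 1)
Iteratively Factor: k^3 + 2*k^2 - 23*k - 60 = (k + 3)*(k^2 - k - 20) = (k + 3)*(k + 4)*(k - 5)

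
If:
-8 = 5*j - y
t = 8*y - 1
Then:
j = y/5 - 8/5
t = 8*y - 1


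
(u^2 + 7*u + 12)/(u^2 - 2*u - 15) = (u + 4)/(u - 5)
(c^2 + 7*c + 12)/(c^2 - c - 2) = (c^2 + 7*c + 12)/(c^2 - c - 2)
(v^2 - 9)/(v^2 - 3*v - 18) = (v - 3)/(v - 6)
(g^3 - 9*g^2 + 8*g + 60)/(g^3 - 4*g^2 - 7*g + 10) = (g - 6)/(g - 1)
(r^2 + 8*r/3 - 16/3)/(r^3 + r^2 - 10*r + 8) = (r - 4/3)/(r^2 - 3*r + 2)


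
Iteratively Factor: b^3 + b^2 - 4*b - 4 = (b - 2)*(b^2 + 3*b + 2) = (b - 2)*(b + 1)*(b + 2)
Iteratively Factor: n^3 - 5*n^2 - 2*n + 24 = (n + 2)*(n^2 - 7*n + 12) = (n - 4)*(n + 2)*(n - 3)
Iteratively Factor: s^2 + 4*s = (s)*(s + 4)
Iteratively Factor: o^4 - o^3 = (o)*(o^3 - o^2) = o*(o - 1)*(o^2) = o^2*(o - 1)*(o)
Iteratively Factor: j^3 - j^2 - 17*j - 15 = (j - 5)*(j^2 + 4*j + 3) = (j - 5)*(j + 1)*(j + 3)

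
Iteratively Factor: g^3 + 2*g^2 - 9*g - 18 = (g - 3)*(g^2 + 5*g + 6) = (g - 3)*(g + 2)*(g + 3)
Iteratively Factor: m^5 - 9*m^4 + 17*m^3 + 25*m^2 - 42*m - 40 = (m - 4)*(m^4 - 5*m^3 - 3*m^2 + 13*m + 10) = (m - 4)*(m + 1)*(m^3 - 6*m^2 + 3*m + 10) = (m - 4)*(m + 1)^2*(m^2 - 7*m + 10) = (m - 5)*(m - 4)*(m + 1)^2*(m - 2)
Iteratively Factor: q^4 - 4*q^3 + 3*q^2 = (q)*(q^3 - 4*q^2 + 3*q) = q^2*(q^2 - 4*q + 3) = q^2*(q - 1)*(q - 3)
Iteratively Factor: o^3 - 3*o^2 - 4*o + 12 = (o - 3)*(o^2 - 4) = (o - 3)*(o - 2)*(o + 2)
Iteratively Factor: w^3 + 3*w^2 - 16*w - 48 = (w + 4)*(w^2 - w - 12) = (w - 4)*(w + 4)*(w + 3)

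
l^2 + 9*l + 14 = (l + 2)*(l + 7)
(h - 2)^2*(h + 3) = h^3 - h^2 - 8*h + 12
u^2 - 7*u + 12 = (u - 4)*(u - 3)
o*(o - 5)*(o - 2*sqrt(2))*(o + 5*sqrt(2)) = o^4 - 5*o^3 + 3*sqrt(2)*o^3 - 15*sqrt(2)*o^2 - 20*o^2 + 100*o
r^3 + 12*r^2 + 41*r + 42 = (r + 2)*(r + 3)*(r + 7)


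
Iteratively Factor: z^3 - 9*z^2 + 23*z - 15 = (z - 5)*(z^2 - 4*z + 3) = (z - 5)*(z - 1)*(z - 3)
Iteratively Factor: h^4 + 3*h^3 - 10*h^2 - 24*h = (h - 3)*(h^3 + 6*h^2 + 8*h) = h*(h - 3)*(h^2 + 6*h + 8) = h*(h - 3)*(h + 2)*(h + 4)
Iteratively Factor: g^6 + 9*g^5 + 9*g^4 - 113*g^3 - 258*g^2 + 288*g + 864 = (g + 3)*(g^5 + 6*g^4 - 9*g^3 - 86*g^2 + 288) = (g + 3)*(g + 4)*(g^4 + 2*g^3 - 17*g^2 - 18*g + 72) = (g + 3)*(g + 4)^2*(g^3 - 2*g^2 - 9*g + 18) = (g - 3)*(g + 3)*(g + 4)^2*(g^2 + g - 6) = (g - 3)*(g + 3)^2*(g + 4)^2*(g - 2)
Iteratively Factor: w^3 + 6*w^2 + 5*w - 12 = (w - 1)*(w^2 + 7*w + 12) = (w - 1)*(w + 4)*(w + 3)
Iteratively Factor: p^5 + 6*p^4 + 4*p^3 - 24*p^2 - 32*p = (p - 2)*(p^4 + 8*p^3 + 20*p^2 + 16*p) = (p - 2)*(p + 2)*(p^3 + 6*p^2 + 8*p) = (p - 2)*(p + 2)*(p + 4)*(p^2 + 2*p) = p*(p - 2)*(p + 2)*(p + 4)*(p + 2)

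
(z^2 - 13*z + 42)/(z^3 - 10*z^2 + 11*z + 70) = (z - 6)/(z^2 - 3*z - 10)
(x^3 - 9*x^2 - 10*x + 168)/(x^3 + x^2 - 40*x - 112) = (x - 6)/(x + 4)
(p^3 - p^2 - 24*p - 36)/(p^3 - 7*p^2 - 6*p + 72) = (p + 2)/(p - 4)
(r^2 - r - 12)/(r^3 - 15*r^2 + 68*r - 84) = (r^2 - r - 12)/(r^3 - 15*r^2 + 68*r - 84)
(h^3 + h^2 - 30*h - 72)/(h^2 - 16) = (h^2 - 3*h - 18)/(h - 4)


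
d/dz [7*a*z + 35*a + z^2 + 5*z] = 7*a + 2*z + 5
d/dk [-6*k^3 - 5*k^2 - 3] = 2*k*(-9*k - 5)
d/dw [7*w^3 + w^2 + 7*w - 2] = 21*w^2 + 2*w + 7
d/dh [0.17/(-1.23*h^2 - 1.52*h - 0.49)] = (0.4182*h + 0.2584)/(1.23*h^2 + 1.52*h + 0.49)^2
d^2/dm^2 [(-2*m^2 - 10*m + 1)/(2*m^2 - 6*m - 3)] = 8*(-16*m^3 - 6*m^2 - 54*m + 51)/(8*m^6 - 72*m^5 + 180*m^4 - 270*m^2 - 162*m - 27)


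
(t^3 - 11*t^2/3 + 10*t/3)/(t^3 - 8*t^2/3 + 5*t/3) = (t - 2)/(t - 1)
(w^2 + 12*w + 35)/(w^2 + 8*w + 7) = (w + 5)/(w + 1)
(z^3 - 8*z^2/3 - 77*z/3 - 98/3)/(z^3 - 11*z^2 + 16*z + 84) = (z + 7/3)/(z - 6)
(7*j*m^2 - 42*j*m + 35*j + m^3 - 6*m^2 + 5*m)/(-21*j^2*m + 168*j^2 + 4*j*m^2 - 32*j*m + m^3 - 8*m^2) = (-m^2 + 6*m - 5)/(3*j*m - 24*j - m^2 + 8*m)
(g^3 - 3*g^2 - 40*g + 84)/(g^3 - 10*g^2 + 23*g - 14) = (g + 6)/(g - 1)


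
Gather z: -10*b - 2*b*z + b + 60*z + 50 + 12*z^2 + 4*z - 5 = -9*b + 12*z^2 + z*(64 - 2*b) + 45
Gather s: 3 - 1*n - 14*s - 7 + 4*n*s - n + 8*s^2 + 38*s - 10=-2*n + 8*s^2 + s*(4*n + 24) - 14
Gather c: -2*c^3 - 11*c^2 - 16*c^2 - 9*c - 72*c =-2*c^3 - 27*c^2 - 81*c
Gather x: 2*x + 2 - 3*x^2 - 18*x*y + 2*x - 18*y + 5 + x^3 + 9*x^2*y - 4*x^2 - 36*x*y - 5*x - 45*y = x^3 + x^2*(9*y - 7) + x*(-54*y - 1) - 63*y + 7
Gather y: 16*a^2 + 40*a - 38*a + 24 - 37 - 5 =16*a^2 + 2*a - 18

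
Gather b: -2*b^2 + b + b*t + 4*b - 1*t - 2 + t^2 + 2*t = -2*b^2 + b*(t + 5) + t^2 + t - 2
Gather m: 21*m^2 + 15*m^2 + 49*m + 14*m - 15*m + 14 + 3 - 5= 36*m^2 + 48*m + 12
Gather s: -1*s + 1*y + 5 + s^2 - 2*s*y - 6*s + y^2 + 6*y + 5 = s^2 + s*(-2*y - 7) + y^2 + 7*y + 10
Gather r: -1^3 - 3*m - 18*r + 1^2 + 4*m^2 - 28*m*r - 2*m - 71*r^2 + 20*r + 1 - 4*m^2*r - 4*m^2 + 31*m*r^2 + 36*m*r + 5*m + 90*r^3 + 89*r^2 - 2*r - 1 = 90*r^3 + r^2*(31*m + 18) + r*(-4*m^2 + 8*m)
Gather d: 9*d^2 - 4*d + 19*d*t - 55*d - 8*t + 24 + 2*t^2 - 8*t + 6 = 9*d^2 + d*(19*t - 59) + 2*t^2 - 16*t + 30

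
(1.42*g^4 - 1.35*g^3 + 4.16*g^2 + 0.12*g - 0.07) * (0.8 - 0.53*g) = -0.7526*g^5 + 1.8515*g^4 - 3.2848*g^3 + 3.2644*g^2 + 0.1331*g - 0.056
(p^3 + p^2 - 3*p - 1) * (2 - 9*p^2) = -9*p^5 - 9*p^4 + 29*p^3 + 11*p^2 - 6*p - 2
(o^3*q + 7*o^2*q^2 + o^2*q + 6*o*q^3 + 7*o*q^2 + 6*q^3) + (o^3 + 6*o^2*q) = o^3*q + o^3 + 7*o^2*q^2 + 7*o^2*q + 6*o*q^3 + 7*o*q^2 + 6*q^3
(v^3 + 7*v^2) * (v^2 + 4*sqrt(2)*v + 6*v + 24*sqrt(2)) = v^5 + 4*sqrt(2)*v^4 + 13*v^4 + 42*v^3 + 52*sqrt(2)*v^3 + 168*sqrt(2)*v^2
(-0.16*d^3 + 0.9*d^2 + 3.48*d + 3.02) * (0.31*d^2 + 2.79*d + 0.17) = -0.0496*d^5 - 0.1674*d^4 + 3.5626*d^3 + 10.7984*d^2 + 9.0174*d + 0.5134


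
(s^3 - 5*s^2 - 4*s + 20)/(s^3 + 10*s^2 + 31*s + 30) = (s^2 - 7*s + 10)/(s^2 + 8*s + 15)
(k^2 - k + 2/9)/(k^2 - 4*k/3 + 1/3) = (k - 2/3)/(k - 1)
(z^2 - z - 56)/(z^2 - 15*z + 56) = (z + 7)/(z - 7)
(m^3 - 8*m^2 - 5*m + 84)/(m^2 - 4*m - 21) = m - 4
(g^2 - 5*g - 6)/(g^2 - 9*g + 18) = (g + 1)/(g - 3)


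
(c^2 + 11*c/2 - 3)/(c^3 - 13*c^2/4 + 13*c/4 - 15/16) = 8*(c + 6)/(8*c^2 - 22*c + 15)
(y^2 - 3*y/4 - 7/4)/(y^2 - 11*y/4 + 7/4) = (y + 1)/(y - 1)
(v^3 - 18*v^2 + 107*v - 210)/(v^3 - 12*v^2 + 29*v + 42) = (v - 5)/(v + 1)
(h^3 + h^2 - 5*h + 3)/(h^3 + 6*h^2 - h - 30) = (h^2 - 2*h + 1)/(h^2 + 3*h - 10)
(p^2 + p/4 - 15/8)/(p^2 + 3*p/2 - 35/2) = (8*p^2 + 2*p - 15)/(4*(2*p^2 + 3*p - 35))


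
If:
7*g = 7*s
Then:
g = s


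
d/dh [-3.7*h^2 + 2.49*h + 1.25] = 2.49 - 7.4*h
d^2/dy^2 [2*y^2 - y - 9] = 4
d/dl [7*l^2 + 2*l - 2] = 14*l + 2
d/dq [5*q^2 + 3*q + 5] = 10*q + 3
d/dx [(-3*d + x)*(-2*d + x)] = -5*d + 2*x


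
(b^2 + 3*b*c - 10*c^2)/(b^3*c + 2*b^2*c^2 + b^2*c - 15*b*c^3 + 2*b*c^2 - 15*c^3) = (b - 2*c)/(c*(b^2 - 3*b*c + b - 3*c))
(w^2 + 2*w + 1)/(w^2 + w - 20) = (w^2 + 2*w + 1)/(w^2 + w - 20)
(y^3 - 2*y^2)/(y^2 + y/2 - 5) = 2*y^2/(2*y + 5)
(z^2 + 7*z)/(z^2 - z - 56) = z/(z - 8)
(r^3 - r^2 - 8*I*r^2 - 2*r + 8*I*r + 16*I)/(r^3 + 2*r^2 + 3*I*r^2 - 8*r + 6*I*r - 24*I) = (r^2 + r*(1 - 8*I) - 8*I)/(r^2 + r*(4 + 3*I) + 12*I)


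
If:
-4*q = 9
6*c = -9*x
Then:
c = -3*x/2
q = -9/4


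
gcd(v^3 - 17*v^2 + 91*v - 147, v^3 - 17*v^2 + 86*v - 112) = v - 7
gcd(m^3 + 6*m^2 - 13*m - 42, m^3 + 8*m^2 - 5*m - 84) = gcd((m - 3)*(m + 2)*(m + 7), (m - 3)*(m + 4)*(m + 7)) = m^2 + 4*m - 21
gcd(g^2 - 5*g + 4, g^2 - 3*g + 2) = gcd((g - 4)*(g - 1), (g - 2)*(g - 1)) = g - 1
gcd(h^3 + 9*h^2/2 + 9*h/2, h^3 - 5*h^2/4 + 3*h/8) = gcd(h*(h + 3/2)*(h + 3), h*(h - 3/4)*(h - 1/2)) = h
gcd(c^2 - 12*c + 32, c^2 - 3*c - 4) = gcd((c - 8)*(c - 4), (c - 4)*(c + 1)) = c - 4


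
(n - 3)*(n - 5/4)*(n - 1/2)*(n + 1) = n^4 - 15*n^3/4 + 9*n^2/8 + 4*n - 15/8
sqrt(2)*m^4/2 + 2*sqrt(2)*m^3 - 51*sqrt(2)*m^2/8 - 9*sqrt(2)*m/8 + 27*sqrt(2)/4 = (m - 3/2)^2*(m + 6)*(sqrt(2)*m/2 + sqrt(2)/2)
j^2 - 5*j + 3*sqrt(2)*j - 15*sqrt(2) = (j - 5)*(j + 3*sqrt(2))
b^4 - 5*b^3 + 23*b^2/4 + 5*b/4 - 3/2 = (b - 3)*(b - 2)*(b - 1/2)*(b + 1/2)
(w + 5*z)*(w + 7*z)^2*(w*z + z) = w^4*z + 19*w^3*z^2 + w^3*z + 119*w^2*z^3 + 19*w^2*z^2 + 245*w*z^4 + 119*w*z^3 + 245*z^4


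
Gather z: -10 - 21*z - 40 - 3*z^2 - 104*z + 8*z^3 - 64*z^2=8*z^3 - 67*z^2 - 125*z - 50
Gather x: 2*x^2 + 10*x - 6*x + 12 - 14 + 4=2*x^2 + 4*x + 2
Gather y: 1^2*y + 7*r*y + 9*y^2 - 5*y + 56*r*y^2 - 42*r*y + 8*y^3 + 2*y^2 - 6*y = 8*y^3 + y^2*(56*r + 11) + y*(-35*r - 10)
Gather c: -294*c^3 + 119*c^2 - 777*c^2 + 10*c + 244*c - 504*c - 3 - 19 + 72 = -294*c^3 - 658*c^2 - 250*c + 50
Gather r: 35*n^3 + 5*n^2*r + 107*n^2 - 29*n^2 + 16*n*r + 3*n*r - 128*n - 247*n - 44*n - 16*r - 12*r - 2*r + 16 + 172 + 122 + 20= 35*n^3 + 78*n^2 - 419*n + r*(5*n^2 + 19*n - 30) + 330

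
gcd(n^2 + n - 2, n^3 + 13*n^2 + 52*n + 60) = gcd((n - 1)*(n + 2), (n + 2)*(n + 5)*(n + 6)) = n + 2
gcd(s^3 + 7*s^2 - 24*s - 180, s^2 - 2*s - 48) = s + 6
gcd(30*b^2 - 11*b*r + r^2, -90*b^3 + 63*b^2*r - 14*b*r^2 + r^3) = 30*b^2 - 11*b*r + r^2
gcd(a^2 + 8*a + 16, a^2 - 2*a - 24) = a + 4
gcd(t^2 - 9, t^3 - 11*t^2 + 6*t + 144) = t + 3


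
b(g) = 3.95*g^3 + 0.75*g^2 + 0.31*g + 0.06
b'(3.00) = 111.46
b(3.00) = 114.39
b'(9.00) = 973.66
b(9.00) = 2943.15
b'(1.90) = 45.94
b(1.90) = 30.45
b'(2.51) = 78.73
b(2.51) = 68.03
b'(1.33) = 23.27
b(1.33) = 11.09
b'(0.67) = 6.63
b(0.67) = 1.79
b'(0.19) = 1.02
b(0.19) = 0.17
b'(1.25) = 20.70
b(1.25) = 9.33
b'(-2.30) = 59.55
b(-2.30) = -44.75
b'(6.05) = 443.12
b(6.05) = 904.10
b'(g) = 11.85*g^2 + 1.5*g + 0.31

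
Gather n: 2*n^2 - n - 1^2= 2*n^2 - n - 1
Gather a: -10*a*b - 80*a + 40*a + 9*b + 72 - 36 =a*(-10*b - 40) + 9*b + 36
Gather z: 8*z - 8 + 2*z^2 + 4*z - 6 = 2*z^2 + 12*z - 14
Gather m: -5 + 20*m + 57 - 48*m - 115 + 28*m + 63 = 0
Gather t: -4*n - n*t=-n*t - 4*n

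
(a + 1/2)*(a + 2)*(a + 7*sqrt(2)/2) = a^3 + 5*a^2/2 + 7*sqrt(2)*a^2/2 + a + 35*sqrt(2)*a/4 + 7*sqrt(2)/2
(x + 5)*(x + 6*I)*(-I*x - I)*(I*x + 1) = x^4 + 6*x^3 + 5*I*x^3 + 11*x^2 + 30*I*x^2 + 36*x + 25*I*x + 30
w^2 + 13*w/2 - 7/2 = (w - 1/2)*(w + 7)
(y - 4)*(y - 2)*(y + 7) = y^3 + y^2 - 34*y + 56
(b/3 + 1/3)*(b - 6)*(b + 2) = b^3/3 - b^2 - 16*b/3 - 4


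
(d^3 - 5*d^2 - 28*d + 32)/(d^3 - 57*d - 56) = (d^2 + 3*d - 4)/(d^2 + 8*d + 7)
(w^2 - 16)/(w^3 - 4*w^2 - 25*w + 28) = (w - 4)/(w^2 - 8*w + 7)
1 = 1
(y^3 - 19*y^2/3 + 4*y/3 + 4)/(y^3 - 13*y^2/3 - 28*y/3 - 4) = (y - 1)/(y + 1)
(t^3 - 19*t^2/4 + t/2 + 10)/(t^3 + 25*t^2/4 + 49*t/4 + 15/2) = (t^2 - 6*t + 8)/(t^2 + 5*t + 6)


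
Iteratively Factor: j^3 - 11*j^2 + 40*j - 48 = (j - 4)*(j^2 - 7*j + 12) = (j - 4)*(j - 3)*(j - 4)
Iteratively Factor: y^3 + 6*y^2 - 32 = (y + 4)*(y^2 + 2*y - 8) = (y - 2)*(y + 4)*(y + 4)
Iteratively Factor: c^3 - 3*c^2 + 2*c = (c)*(c^2 - 3*c + 2) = c*(c - 2)*(c - 1)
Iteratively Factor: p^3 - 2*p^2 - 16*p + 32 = (p + 4)*(p^2 - 6*p + 8) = (p - 2)*(p + 4)*(p - 4)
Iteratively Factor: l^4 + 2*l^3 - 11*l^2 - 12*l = (l - 3)*(l^3 + 5*l^2 + 4*l) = l*(l - 3)*(l^2 + 5*l + 4) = l*(l - 3)*(l + 4)*(l + 1)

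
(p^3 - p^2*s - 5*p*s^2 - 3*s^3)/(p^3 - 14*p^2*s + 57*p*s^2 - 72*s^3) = (p^2 + 2*p*s + s^2)/(p^2 - 11*p*s + 24*s^2)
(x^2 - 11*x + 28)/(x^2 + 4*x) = (x^2 - 11*x + 28)/(x*(x + 4))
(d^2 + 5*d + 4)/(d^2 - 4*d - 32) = (d + 1)/(d - 8)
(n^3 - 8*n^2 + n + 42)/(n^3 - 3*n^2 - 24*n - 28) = (n - 3)/(n + 2)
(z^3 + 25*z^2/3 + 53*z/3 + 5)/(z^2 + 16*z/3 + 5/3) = z + 3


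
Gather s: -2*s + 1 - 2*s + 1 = 2 - 4*s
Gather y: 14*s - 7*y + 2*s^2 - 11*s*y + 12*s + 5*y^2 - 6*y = 2*s^2 + 26*s + 5*y^2 + y*(-11*s - 13)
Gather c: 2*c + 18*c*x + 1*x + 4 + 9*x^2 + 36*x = c*(18*x + 2) + 9*x^2 + 37*x + 4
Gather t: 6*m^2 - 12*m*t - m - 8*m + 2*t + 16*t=6*m^2 - 9*m + t*(18 - 12*m)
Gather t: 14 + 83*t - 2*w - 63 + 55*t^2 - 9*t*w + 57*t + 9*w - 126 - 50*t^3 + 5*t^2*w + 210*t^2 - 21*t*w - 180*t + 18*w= -50*t^3 + t^2*(5*w + 265) + t*(-30*w - 40) + 25*w - 175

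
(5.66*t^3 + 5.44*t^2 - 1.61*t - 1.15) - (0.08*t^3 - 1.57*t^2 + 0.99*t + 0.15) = 5.58*t^3 + 7.01*t^2 - 2.6*t - 1.3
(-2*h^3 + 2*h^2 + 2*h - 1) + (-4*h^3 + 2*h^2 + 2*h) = -6*h^3 + 4*h^2 + 4*h - 1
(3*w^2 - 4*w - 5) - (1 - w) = 3*w^2 - 3*w - 6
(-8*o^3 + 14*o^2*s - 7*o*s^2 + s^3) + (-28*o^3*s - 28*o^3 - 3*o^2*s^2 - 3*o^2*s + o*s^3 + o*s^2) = -28*o^3*s - 36*o^3 - 3*o^2*s^2 + 11*o^2*s + o*s^3 - 6*o*s^2 + s^3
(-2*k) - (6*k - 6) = 6 - 8*k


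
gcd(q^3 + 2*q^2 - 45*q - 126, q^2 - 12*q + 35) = q - 7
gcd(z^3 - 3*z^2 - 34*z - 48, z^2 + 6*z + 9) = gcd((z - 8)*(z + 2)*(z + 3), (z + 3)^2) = z + 3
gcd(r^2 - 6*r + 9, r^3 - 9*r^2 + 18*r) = r - 3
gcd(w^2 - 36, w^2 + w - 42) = w - 6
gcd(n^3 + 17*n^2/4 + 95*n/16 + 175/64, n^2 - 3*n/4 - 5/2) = n + 5/4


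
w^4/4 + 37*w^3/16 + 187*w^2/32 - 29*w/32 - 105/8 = (w/4 + 1)*(w - 5/4)*(w + 3)*(w + 7/2)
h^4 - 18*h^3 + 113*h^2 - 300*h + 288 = (h - 8)*(h - 4)*(h - 3)^2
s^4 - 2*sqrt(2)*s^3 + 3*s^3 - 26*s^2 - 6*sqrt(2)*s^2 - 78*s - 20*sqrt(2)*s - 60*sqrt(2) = (s + 3)*(s - 5*sqrt(2))*(s + sqrt(2))*(s + 2*sqrt(2))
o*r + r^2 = r*(o + r)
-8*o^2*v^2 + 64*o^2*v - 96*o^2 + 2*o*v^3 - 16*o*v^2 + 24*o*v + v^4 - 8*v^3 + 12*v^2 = (-2*o + v)*(4*o + v)*(v - 6)*(v - 2)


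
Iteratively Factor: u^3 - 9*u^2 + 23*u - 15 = (u - 3)*(u^2 - 6*u + 5) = (u - 5)*(u - 3)*(u - 1)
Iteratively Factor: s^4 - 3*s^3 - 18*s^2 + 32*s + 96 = (s + 2)*(s^3 - 5*s^2 - 8*s + 48) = (s + 2)*(s + 3)*(s^2 - 8*s + 16) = (s - 4)*(s + 2)*(s + 3)*(s - 4)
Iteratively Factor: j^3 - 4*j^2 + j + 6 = (j - 3)*(j^2 - j - 2) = (j - 3)*(j + 1)*(j - 2)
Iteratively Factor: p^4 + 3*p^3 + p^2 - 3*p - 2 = (p + 2)*(p^3 + p^2 - p - 1) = (p - 1)*(p + 2)*(p^2 + 2*p + 1) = (p - 1)*(p + 1)*(p + 2)*(p + 1)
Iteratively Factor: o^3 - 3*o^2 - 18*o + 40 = (o - 5)*(o^2 + 2*o - 8) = (o - 5)*(o - 2)*(o + 4)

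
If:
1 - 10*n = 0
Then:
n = 1/10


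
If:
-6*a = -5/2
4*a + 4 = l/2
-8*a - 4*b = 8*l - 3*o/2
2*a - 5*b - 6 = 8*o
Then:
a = 5/12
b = -3039/158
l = 34/3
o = 2696/237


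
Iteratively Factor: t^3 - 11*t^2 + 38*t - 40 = (t - 4)*(t^2 - 7*t + 10) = (t - 5)*(t - 4)*(t - 2)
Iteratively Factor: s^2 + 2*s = (s + 2)*(s)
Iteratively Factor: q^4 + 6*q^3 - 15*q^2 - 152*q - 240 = (q + 3)*(q^3 + 3*q^2 - 24*q - 80) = (q + 3)*(q + 4)*(q^2 - q - 20) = (q + 3)*(q + 4)^2*(q - 5)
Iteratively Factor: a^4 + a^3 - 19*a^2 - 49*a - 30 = (a + 2)*(a^3 - a^2 - 17*a - 15) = (a - 5)*(a + 2)*(a^2 + 4*a + 3) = (a - 5)*(a + 1)*(a + 2)*(a + 3)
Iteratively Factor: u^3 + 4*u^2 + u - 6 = (u + 3)*(u^2 + u - 2) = (u + 2)*(u + 3)*(u - 1)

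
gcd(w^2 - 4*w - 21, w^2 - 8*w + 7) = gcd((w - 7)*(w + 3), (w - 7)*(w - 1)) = w - 7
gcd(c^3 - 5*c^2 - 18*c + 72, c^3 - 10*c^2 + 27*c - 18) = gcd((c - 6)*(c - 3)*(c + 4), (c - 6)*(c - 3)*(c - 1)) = c^2 - 9*c + 18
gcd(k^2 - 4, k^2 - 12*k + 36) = 1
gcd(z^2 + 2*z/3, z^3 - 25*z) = z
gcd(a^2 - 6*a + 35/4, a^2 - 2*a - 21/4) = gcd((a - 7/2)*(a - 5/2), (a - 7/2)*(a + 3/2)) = a - 7/2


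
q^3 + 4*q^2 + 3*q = q*(q + 1)*(q + 3)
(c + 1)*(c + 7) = c^2 + 8*c + 7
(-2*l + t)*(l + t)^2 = -2*l^3 - 3*l^2*t + t^3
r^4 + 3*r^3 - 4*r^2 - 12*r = r*(r - 2)*(r + 2)*(r + 3)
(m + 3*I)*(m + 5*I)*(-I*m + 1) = -I*m^3 + 9*m^2 + 23*I*m - 15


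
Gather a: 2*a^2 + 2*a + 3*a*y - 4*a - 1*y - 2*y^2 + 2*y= 2*a^2 + a*(3*y - 2) - 2*y^2 + y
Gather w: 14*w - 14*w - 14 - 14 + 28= 0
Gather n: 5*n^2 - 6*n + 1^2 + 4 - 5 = 5*n^2 - 6*n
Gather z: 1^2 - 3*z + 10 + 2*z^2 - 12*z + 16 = 2*z^2 - 15*z + 27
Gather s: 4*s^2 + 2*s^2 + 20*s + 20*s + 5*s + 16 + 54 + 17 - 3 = 6*s^2 + 45*s + 84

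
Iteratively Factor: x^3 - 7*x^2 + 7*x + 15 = (x - 5)*(x^2 - 2*x - 3) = (x - 5)*(x + 1)*(x - 3)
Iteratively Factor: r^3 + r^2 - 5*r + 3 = (r - 1)*(r^2 + 2*r - 3) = (r - 1)^2*(r + 3)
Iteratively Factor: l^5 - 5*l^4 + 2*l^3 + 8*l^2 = (l + 1)*(l^4 - 6*l^3 + 8*l^2) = l*(l + 1)*(l^3 - 6*l^2 + 8*l) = l*(l - 4)*(l + 1)*(l^2 - 2*l) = l*(l - 4)*(l - 2)*(l + 1)*(l)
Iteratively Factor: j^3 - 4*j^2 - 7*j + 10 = (j - 5)*(j^2 + j - 2) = (j - 5)*(j + 2)*(j - 1)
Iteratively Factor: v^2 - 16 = (v + 4)*(v - 4)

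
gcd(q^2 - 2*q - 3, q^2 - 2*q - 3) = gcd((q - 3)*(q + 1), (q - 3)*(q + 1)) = q^2 - 2*q - 3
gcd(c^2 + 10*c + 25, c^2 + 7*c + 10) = c + 5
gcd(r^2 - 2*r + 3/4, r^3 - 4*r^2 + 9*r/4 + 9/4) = r - 3/2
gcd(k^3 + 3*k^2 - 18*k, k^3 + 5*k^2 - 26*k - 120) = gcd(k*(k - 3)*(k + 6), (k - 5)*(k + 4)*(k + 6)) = k + 6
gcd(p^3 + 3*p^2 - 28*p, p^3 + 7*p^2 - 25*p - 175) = p + 7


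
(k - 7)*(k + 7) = k^2 - 49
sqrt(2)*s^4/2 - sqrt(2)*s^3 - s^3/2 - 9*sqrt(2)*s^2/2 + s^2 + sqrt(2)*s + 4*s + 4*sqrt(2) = (s - 4)*(s - sqrt(2))*(s + sqrt(2)/2)*(sqrt(2)*s/2 + sqrt(2))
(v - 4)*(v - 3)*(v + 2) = v^3 - 5*v^2 - 2*v + 24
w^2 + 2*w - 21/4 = (w - 3/2)*(w + 7/2)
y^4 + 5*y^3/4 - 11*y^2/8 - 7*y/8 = y*(y - 1)*(y + 1/2)*(y + 7/4)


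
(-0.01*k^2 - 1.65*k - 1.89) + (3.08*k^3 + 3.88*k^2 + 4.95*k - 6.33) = 3.08*k^3 + 3.87*k^2 + 3.3*k - 8.22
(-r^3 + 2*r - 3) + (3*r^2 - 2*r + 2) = -r^3 + 3*r^2 - 1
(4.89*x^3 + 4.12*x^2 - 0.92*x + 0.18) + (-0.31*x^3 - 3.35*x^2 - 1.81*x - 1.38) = 4.58*x^3 + 0.77*x^2 - 2.73*x - 1.2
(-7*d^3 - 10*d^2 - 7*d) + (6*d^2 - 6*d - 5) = -7*d^3 - 4*d^2 - 13*d - 5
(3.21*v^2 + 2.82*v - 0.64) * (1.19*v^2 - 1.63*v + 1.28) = 3.8199*v^4 - 1.8765*v^3 - 1.2494*v^2 + 4.6528*v - 0.8192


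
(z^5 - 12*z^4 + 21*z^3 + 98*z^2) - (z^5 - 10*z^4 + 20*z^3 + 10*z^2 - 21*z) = -2*z^4 + z^3 + 88*z^2 + 21*z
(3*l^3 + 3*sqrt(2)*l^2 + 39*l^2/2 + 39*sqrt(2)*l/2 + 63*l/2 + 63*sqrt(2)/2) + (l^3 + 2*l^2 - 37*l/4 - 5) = 4*l^3 + 3*sqrt(2)*l^2 + 43*l^2/2 + 89*l/4 + 39*sqrt(2)*l/2 - 5 + 63*sqrt(2)/2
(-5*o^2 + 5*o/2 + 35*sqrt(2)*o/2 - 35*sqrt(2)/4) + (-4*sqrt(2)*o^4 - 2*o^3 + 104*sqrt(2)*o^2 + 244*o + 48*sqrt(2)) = -4*sqrt(2)*o^4 - 2*o^3 - 5*o^2 + 104*sqrt(2)*o^2 + 35*sqrt(2)*o/2 + 493*o/2 + 157*sqrt(2)/4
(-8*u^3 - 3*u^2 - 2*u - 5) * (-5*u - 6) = 40*u^4 + 63*u^3 + 28*u^2 + 37*u + 30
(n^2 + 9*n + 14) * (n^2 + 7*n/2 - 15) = n^4 + 25*n^3/2 + 61*n^2/2 - 86*n - 210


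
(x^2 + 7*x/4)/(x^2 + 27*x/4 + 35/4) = x/(x + 5)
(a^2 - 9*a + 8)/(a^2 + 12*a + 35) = (a^2 - 9*a + 8)/(a^2 + 12*a + 35)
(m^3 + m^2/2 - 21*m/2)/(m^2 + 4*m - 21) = m*(2*m + 7)/(2*(m + 7))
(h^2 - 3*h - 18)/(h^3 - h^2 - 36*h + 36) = (h + 3)/(h^2 + 5*h - 6)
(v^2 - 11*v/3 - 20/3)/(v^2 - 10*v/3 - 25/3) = (3*v + 4)/(3*v + 5)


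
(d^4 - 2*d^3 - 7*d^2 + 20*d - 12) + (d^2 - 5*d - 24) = d^4 - 2*d^3 - 6*d^2 + 15*d - 36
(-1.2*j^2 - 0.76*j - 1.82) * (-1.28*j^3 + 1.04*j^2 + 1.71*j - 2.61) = 1.536*j^5 - 0.2752*j^4 - 0.5128*j^3 - 0.0604000000000005*j^2 - 1.1286*j + 4.7502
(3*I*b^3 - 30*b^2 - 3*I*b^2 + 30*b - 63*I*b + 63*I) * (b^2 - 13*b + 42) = 3*I*b^5 - 30*b^4 - 42*I*b^4 + 420*b^3 + 102*I*b^3 - 1650*b^2 + 756*I*b^2 + 1260*b - 3465*I*b + 2646*I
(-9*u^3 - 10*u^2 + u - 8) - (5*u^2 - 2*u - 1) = -9*u^3 - 15*u^2 + 3*u - 7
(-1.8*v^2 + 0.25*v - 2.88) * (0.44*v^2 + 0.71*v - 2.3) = -0.792*v^4 - 1.168*v^3 + 3.0503*v^2 - 2.6198*v + 6.624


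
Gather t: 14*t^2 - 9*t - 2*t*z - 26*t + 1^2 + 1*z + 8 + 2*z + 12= 14*t^2 + t*(-2*z - 35) + 3*z + 21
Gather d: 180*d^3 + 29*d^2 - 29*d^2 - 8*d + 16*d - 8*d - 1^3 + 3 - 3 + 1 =180*d^3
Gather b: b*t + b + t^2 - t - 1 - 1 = b*(t + 1) + t^2 - t - 2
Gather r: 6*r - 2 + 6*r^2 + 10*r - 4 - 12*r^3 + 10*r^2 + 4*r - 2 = -12*r^3 + 16*r^2 + 20*r - 8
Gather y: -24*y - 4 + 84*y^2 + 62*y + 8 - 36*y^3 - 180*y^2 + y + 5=-36*y^3 - 96*y^2 + 39*y + 9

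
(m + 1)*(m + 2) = m^2 + 3*m + 2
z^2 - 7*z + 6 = (z - 6)*(z - 1)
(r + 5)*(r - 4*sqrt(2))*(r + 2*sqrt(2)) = r^3 - 2*sqrt(2)*r^2 + 5*r^2 - 16*r - 10*sqrt(2)*r - 80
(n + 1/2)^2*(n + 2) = n^3 + 3*n^2 + 9*n/4 + 1/2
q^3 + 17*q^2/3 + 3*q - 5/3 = (q - 1/3)*(q + 1)*(q + 5)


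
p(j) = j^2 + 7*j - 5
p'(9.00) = 25.00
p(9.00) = 139.00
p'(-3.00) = 1.00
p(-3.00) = -17.00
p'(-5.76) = -4.52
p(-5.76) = -12.14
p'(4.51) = 16.02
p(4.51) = 46.91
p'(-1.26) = 4.48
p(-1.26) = -12.23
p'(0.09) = 7.18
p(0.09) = -4.36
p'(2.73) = 12.46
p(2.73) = 21.56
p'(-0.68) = 5.64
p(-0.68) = -9.30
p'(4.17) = 15.34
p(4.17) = 41.58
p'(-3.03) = 0.94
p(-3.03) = -17.03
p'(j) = 2*j + 7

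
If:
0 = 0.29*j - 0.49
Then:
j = 1.69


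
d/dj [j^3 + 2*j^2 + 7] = j*(3*j + 4)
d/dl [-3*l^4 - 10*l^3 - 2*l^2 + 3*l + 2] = -12*l^3 - 30*l^2 - 4*l + 3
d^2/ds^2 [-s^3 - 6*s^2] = -6*s - 12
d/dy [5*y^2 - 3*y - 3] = 10*y - 3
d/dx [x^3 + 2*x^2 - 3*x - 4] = 3*x^2 + 4*x - 3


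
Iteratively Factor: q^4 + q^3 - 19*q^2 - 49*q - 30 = (q + 3)*(q^3 - 2*q^2 - 13*q - 10) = (q + 2)*(q + 3)*(q^2 - 4*q - 5) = (q + 1)*(q + 2)*(q + 3)*(q - 5)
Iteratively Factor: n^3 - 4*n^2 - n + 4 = (n - 4)*(n^2 - 1) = (n - 4)*(n + 1)*(n - 1)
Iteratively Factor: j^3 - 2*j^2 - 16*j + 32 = (j - 4)*(j^2 + 2*j - 8) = (j - 4)*(j + 4)*(j - 2)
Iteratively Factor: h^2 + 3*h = (h)*(h + 3)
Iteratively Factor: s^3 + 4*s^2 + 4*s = (s + 2)*(s^2 + 2*s) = s*(s + 2)*(s + 2)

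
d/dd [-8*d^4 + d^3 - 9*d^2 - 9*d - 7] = -32*d^3 + 3*d^2 - 18*d - 9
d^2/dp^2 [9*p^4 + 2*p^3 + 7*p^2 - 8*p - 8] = 108*p^2 + 12*p + 14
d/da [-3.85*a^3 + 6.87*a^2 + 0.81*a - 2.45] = -11.55*a^2 + 13.74*a + 0.81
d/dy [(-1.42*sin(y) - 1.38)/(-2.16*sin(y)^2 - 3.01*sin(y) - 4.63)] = (-3.0672*sin(y)^2 - 5.9616*sin(y) + 2.4208)*cos(y)/(4.6656*sin(y)^4 + 13.0032*sin(y)^3 + 29.0617*sin(y)^2 + 27.8726*sin(y) + 21.4369)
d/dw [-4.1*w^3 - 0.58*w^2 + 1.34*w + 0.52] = -12.3*w^2 - 1.16*w + 1.34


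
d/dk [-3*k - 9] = -3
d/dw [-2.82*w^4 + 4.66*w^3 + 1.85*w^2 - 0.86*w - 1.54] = -11.28*w^3 + 13.98*w^2 + 3.7*w - 0.86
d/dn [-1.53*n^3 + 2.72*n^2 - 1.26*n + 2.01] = -4.59*n^2 + 5.44*n - 1.26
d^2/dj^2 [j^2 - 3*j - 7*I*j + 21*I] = 2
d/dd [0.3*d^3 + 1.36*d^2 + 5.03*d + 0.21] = 0.9*d^2 + 2.72*d + 5.03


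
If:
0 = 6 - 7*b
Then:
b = 6/7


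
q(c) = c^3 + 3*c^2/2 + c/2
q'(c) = 3*c^2 + 3*c + 1/2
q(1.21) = 4.57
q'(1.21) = 8.52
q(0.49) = 0.72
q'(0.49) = 2.69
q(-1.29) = -0.30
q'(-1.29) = 1.62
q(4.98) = 163.20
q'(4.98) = 89.84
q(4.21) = 103.31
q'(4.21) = 66.30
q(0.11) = 0.07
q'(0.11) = 0.87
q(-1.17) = -0.13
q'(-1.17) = 1.10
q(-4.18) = -48.92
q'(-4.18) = 40.38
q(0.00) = 0.00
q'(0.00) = 0.50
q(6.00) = 273.00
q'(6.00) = 126.50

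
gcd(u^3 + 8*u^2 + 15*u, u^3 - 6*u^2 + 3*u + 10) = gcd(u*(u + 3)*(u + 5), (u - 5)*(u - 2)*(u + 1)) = 1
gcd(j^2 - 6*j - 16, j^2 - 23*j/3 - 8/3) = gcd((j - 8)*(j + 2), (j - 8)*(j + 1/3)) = j - 8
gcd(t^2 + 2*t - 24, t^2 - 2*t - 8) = t - 4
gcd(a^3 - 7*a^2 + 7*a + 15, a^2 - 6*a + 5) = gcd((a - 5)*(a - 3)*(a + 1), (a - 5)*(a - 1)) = a - 5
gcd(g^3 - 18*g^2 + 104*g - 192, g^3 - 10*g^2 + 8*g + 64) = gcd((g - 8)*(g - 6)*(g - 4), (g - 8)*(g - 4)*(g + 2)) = g^2 - 12*g + 32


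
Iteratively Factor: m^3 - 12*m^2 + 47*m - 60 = (m - 3)*(m^2 - 9*m + 20) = (m - 5)*(m - 3)*(m - 4)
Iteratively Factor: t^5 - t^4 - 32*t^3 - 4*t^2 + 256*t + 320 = (t + 2)*(t^4 - 3*t^3 - 26*t^2 + 48*t + 160) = (t + 2)*(t + 4)*(t^3 - 7*t^2 + 2*t + 40) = (t + 2)^2*(t + 4)*(t^2 - 9*t + 20) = (t - 5)*(t + 2)^2*(t + 4)*(t - 4)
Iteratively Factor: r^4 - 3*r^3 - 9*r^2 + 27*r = (r - 3)*(r^3 - 9*r) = (r - 3)^2*(r^2 + 3*r) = (r - 3)^2*(r + 3)*(r)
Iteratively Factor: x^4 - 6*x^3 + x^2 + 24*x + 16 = (x - 4)*(x^3 - 2*x^2 - 7*x - 4) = (x - 4)*(x + 1)*(x^2 - 3*x - 4) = (x - 4)^2*(x + 1)*(x + 1)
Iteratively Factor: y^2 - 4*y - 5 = (y + 1)*(y - 5)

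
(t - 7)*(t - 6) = t^2 - 13*t + 42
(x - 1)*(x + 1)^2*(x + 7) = x^4 + 8*x^3 + 6*x^2 - 8*x - 7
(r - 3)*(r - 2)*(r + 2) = r^3 - 3*r^2 - 4*r + 12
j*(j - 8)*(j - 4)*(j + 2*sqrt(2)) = j^4 - 12*j^3 + 2*sqrt(2)*j^3 - 24*sqrt(2)*j^2 + 32*j^2 + 64*sqrt(2)*j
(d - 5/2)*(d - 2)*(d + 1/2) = d^3 - 4*d^2 + 11*d/4 + 5/2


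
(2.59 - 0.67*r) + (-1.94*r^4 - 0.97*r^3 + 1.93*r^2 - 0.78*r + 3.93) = -1.94*r^4 - 0.97*r^3 + 1.93*r^2 - 1.45*r + 6.52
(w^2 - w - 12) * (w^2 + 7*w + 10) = w^4 + 6*w^3 - 9*w^2 - 94*w - 120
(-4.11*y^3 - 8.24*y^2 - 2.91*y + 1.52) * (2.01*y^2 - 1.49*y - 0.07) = -8.2611*y^5 - 10.4385*y^4 + 6.7162*y^3 + 7.9679*y^2 - 2.0611*y - 0.1064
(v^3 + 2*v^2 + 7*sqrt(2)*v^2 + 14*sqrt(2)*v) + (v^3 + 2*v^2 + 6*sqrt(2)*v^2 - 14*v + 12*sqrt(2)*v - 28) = 2*v^3 + 4*v^2 + 13*sqrt(2)*v^2 - 14*v + 26*sqrt(2)*v - 28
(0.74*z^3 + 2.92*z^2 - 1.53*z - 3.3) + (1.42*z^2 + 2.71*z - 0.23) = 0.74*z^3 + 4.34*z^2 + 1.18*z - 3.53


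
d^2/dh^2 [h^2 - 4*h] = 2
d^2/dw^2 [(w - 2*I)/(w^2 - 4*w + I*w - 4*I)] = 2*((w - 2*I)*(2*w - 4 + I)^2 + (-3*w + 4 + I)*(w^2 - 4*w + I*w - 4*I))/(w^2 - 4*w + I*w - 4*I)^3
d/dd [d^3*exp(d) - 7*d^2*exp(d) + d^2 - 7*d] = d^3*exp(d) - 4*d^2*exp(d) - 14*d*exp(d) + 2*d - 7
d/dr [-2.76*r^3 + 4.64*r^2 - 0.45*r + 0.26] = -8.28*r^2 + 9.28*r - 0.45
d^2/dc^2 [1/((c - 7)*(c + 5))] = 2*((c - 7)^2 + (c - 7)*(c + 5) + (c + 5)^2)/((c - 7)^3*(c + 5)^3)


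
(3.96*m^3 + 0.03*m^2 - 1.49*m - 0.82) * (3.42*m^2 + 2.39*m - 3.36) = 13.5432*m^5 + 9.567*m^4 - 18.3297*m^3 - 6.4663*m^2 + 3.0466*m + 2.7552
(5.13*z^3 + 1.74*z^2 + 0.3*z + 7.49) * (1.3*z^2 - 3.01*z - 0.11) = 6.669*z^5 - 13.1793*z^4 - 5.4117*z^3 + 8.6426*z^2 - 22.5779*z - 0.8239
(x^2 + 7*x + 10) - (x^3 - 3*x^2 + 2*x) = -x^3 + 4*x^2 + 5*x + 10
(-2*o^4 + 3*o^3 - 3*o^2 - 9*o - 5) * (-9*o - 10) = 18*o^5 - 7*o^4 - 3*o^3 + 111*o^2 + 135*o + 50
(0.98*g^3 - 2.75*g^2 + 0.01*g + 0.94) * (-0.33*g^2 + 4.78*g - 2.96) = -0.3234*g^5 + 5.5919*g^4 - 16.0491*g^3 + 7.8776*g^2 + 4.4636*g - 2.7824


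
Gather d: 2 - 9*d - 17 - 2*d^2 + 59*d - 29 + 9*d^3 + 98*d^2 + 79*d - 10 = 9*d^3 + 96*d^2 + 129*d - 54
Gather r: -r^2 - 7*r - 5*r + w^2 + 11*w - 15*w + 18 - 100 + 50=-r^2 - 12*r + w^2 - 4*w - 32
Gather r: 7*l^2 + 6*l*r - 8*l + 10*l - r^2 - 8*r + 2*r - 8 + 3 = 7*l^2 + 2*l - r^2 + r*(6*l - 6) - 5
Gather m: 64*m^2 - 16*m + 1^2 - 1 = 64*m^2 - 16*m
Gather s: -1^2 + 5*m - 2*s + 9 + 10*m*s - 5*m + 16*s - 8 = s*(10*m + 14)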